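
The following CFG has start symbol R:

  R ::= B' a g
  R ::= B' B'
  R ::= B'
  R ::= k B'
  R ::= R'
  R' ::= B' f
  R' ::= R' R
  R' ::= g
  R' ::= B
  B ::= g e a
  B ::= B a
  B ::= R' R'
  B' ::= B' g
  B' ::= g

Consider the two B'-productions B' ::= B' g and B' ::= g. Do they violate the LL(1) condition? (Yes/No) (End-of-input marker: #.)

Yes

FIRST(B' g) = { g } and FIRST(g) = { g }.
Both contain g, so the two alternatives are not disjoint — LL(1) conflict.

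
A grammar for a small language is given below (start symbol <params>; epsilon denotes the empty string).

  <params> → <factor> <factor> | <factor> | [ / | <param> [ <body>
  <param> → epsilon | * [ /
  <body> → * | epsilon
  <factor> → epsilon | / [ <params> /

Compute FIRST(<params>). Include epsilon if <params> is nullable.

{ *, /, [, epsilon }

From <params> → <factor> <factor>: <factor>, <factor> nullable, take FIRST(<factor>) ∪ FIRST(<factor>) = { / }; also epsilon since the whole RHS is nullable.
From <params> → <factor>: add FIRST(<factor>) = { /, epsilon } (including epsilon since <factor> is nullable).
<params> → [ / contributes {[}.
From <params> → <param> [ <body>: <param> nullable, take FIRST(<param>) ∪ {[} = { *, [ }.
Union: FIRST(<params>) = { *, /, [, epsilon }.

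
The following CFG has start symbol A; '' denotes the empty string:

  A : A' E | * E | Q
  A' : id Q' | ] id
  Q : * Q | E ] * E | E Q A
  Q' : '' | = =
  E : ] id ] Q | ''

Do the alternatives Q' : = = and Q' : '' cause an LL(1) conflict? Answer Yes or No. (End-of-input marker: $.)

No

FIRST(= =) = { = } and FIRST('') = { '' }.
The second is nullable but FOLLOW(Q') = { $, *, ], id } is disjoint from FIRST of the first.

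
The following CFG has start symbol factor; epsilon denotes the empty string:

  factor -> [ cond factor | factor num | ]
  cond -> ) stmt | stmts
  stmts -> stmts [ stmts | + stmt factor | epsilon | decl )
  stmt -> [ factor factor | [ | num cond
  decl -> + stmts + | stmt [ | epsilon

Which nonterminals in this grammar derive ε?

Directly nullable (have an epsilon-production): stmts, decl.
cond -> stmts with every symbol nullable, so cond is nullable.
No other nonterminal has a production whose RHS symbols are all nullable.

{ cond, decl, stmts }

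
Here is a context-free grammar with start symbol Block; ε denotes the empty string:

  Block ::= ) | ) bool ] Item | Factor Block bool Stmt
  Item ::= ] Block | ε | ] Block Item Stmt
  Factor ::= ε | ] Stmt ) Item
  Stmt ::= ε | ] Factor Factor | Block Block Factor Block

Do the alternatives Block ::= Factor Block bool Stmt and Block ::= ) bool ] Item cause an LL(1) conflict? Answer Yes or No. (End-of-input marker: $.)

FIRST(Factor Block bool Stmt) = { ), ] } and FIRST() bool ] Item) = { ) }.
Both contain ), so the two alternatives are not disjoint — LL(1) conflict.

Yes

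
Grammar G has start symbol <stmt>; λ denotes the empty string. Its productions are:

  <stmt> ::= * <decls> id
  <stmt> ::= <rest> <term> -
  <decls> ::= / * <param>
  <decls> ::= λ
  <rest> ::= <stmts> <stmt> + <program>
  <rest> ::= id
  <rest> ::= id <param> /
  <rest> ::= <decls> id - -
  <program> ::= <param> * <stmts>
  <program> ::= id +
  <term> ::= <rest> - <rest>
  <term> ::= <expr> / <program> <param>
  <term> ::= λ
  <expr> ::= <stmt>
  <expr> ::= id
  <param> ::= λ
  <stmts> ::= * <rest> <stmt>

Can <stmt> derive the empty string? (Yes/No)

Nullable nonterminals: <decls>, <param>, <term>.
No production of <stmt> has an RHS whose symbols are all nullable, so <stmt> is not nullable.

No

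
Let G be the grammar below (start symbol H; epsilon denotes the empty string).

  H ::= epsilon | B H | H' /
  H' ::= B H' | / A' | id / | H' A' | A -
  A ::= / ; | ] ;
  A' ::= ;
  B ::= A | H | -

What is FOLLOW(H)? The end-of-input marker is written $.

H is the start symbol, so $ ∈ FOLLOW(H).
In H ::= B H: H is at the end, add FOLLOW(H) = { $, -, /, ], id }.
In B ::= H: H is at the end, add FOLLOW(B) = { $, -, /, ], id }.
Union: FOLLOW(H) = { $, -, /, ], id }.

{ $, -, /, ], id }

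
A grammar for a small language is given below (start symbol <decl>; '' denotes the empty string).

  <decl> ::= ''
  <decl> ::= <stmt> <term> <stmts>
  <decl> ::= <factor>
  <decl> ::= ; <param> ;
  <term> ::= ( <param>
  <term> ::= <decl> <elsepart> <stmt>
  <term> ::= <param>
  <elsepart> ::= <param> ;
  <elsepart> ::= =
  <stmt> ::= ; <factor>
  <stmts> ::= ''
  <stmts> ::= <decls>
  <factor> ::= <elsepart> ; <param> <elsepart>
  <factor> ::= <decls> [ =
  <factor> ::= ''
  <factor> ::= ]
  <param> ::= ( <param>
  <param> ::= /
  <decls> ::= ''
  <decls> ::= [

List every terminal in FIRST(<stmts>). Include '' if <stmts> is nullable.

<stmts> ::= '' contributes ''.
From <stmts> ::= <decls>: add FIRST(<decls>) = { [, '' } (including '' since <decls> is nullable).
Union: FIRST(<stmts>) = { [, '' }.

{ [, '' }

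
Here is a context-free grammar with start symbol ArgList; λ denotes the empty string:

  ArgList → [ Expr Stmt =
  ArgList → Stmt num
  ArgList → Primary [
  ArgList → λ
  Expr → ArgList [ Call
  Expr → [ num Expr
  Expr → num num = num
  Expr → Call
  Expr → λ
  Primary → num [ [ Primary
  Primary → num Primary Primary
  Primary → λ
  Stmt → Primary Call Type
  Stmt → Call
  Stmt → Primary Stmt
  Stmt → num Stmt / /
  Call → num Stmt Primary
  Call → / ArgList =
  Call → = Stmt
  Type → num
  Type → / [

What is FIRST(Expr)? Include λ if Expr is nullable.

{ /, =, [, num, λ }

From Expr → ArgList [ Call: ArgList nullable, take FIRST(ArgList) ∪ {[} = { /, =, [, num }.
Expr → [ num Expr contributes {[}.
Expr → num num = num contributes {num}.
From Expr → Call: add FIRST(Call) = { /, =, num }.
Expr → λ contributes λ.
Union: FIRST(Expr) = { /, =, [, num, λ }.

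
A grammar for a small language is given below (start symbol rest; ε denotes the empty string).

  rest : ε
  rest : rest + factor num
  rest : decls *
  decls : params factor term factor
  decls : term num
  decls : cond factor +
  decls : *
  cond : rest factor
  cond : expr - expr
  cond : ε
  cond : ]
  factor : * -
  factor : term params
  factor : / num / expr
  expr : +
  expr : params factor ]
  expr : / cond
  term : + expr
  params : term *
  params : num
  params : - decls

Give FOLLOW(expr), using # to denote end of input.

{ *, +, -, /, ], num }

In cond : expr - expr: add FIRST(- expr) = { - }.
In cond : expr - expr: expr is at the end, add FOLLOW(cond) = { *, +, -, /, ], num }.
In factor : / num / expr: expr is at the end, add FOLLOW(factor) = { *, +, -, /, ], num }.
In term : + expr: expr is at the end, add FOLLOW(term) = { *, +, -, /, num }.
Union: FOLLOW(expr) = { *, +, -, /, ], num }.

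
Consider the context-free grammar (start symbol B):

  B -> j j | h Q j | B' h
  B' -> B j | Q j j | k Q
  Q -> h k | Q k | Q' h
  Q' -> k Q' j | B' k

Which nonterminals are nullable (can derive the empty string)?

{ } (none)

No nonterminal has an empty production or an RHS whose symbols are all nullable.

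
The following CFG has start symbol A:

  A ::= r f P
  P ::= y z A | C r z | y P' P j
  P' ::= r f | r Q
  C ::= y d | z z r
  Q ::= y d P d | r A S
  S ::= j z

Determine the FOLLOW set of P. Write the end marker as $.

In A ::= r f P: P is at the end, add FOLLOW(A) = { $, d, j }.
In P ::= y P' P j: add FIRST(j) = { j }.
In Q ::= y d P d: add FIRST(d) = { d }.
Union: FOLLOW(P) = { $, d, j }.

{ $, d, j }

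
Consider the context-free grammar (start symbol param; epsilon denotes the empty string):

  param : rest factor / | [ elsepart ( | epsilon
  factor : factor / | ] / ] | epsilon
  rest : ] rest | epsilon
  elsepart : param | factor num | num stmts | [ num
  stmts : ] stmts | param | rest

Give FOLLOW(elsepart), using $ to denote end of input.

In param : [ elsepart (: add FIRST(() = { ( }.
Union: FOLLOW(elsepart) = { ( }.

{ ( }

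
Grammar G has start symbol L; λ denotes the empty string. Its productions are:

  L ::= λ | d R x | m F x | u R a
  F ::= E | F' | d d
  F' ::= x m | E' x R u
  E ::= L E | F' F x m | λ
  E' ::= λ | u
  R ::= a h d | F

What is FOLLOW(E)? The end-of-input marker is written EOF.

{ a, u, x }

In F ::= E: E is at the end, add FOLLOW(F) = { a, u, x }.
In E ::= L E: E is at the end, add FOLLOW(E) = { a, u, x }.
Union: FOLLOW(E) = { a, u, x }.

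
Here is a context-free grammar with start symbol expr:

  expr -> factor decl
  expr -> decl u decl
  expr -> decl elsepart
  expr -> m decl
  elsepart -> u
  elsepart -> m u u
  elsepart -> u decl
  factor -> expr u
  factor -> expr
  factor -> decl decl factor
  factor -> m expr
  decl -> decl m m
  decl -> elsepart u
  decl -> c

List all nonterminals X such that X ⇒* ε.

{ } (none)

No nonterminal has an empty production or an RHS whose symbols are all nullable.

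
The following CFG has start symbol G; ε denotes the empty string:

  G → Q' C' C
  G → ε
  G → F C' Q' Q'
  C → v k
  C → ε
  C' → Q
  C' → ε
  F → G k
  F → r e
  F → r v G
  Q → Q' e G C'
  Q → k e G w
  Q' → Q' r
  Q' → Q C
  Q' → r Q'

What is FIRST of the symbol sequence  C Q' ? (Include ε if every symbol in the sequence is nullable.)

Add FIRST(C)\{ε} = { v }; C is nullable, continue.
Add FIRST(Q') = { k, r }; Q' is not nullable, stop.

{ k, r, v }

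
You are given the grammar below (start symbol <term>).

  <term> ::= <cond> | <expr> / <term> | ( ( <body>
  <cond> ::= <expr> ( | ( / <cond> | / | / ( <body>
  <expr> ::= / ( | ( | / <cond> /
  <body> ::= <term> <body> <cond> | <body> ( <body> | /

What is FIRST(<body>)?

From <body> ::= <term> <body> <cond>: add FIRST(<term>) = { (, / }.
From <body> ::= <body> ( <body>: add FIRST(<body>) = { (, / }.
<body> ::= / contributes {/}.
Union: FIRST(<body>) = { (, / }.

{ (, / }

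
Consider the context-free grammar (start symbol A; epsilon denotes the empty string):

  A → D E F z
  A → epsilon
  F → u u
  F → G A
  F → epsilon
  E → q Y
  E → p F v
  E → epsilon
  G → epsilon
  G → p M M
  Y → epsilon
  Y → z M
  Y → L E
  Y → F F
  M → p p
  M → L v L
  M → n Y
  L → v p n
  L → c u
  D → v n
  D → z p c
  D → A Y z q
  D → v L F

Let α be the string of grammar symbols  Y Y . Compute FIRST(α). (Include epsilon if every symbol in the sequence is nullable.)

{ c, p, u, v, z, epsilon }

Add FIRST(Y)\{epsilon} = { c, p, u, v, z }; Y is nullable, continue.
Add FIRST(Y)\{epsilon} = { c, p, u, v, z }; Y is nullable, continue.
Every symbol is nullable, so include epsilon.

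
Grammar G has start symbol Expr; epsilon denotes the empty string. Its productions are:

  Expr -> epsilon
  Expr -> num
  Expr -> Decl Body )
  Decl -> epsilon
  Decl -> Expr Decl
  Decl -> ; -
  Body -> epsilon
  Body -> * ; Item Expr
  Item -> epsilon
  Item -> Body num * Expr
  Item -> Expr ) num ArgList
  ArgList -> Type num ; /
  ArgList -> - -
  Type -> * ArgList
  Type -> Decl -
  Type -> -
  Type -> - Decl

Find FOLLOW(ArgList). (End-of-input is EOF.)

{ ), *, ;, num }

In Item -> Expr ) num ArgList: ArgList is at the end, add FOLLOW(Item) = { ), *, ;, num }.
In Type -> * ArgList: ArgList is at the end, add FOLLOW(Type) = { num }.
Union: FOLLOW(ArgList) = { ), *, ;, num }.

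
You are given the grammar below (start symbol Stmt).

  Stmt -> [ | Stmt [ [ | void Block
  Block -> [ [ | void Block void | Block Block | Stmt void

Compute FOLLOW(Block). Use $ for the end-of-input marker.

In Stmt -> void Block: Block is at the end, add FOLLOW(Stmt) = { $, [, void }.
In Block -> void Block void: add FIRST(void) = { void }.
In Block -> Block Block: add FIRST(Block) = { [, void }.
In Block -> Block Block: Block is at the end, add FOLLOW(Block) = { $, [, void }.
Union: FOLLOW(Block) = { $, [, void }.

{ $, [, void }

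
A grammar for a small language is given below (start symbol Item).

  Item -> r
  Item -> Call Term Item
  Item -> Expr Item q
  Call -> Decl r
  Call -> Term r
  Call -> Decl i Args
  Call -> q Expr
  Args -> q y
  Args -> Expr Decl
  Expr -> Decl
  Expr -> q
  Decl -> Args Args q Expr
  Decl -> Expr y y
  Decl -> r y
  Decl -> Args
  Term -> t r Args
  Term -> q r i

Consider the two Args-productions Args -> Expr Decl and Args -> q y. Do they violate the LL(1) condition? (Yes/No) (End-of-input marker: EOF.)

FIRST(Expr Decl) = { q, r } and FIRST(q y) = { q }.
Both contain q, so the two alternatives are not disjoint — LL(1) conflict.

Yes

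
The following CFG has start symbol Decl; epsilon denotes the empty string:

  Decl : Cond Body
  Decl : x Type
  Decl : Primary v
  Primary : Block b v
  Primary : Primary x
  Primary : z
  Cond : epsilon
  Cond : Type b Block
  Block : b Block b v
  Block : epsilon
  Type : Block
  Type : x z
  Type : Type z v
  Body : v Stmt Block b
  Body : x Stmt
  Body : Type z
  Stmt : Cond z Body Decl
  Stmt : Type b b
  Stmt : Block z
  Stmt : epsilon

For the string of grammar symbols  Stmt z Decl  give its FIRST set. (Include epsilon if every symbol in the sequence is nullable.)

{ b, x, z }

Add FIRST(Stmt)\{epsilon} = { b, x, z }; Stmt is nullable, continue.
z is a terminal; add {z} and stop.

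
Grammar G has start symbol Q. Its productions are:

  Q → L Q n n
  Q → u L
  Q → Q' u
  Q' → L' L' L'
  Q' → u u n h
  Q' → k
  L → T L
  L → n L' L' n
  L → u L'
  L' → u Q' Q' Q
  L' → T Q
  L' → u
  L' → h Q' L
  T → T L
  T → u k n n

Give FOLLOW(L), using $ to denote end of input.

{ $, h, k, n, u }

In Q → L Q n n: add FIRST(Q n n) = { h, k, n, u }.
In Q → u L: L is at the end, add FOLLOW(Q) = { $, h, k, n, u }.
In L → T L: L is at the end, add FOLLOW(L) = { $, h, k, n, u }.
In L' → h Q' L: L is at the end, add FOLLOW(L') = { $, h, k, n, u }.
In T → T L: L is at the end, add FOLLOW(T) = { h, k, n, u }.
Union: FOLLOW(L) = { $, h, k, n, u }.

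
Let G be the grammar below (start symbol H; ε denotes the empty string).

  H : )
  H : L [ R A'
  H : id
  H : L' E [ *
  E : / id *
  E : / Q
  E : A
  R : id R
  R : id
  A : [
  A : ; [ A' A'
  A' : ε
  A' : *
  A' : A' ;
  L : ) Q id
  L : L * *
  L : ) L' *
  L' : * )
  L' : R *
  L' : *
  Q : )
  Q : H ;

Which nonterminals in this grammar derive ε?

Directly nullable (have an ε-production): A'.
No other nonterminal has a production whose RHS symbols are all nullable.

{ A' }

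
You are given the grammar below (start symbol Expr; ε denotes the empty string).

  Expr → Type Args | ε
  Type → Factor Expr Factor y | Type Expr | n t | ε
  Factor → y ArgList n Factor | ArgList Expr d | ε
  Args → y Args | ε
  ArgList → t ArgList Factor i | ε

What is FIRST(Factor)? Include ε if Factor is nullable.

Factor → y ArgList n Factor contributes {y}.
From Factor → ArgList Expr d: ArgList, Expr nullable, take FIRST(ArgList) ∪ FIRST(Expr) ∪ {d} = { d, n, t, y }.
Factor → ε contributes ε.
Union: FIRST(Factor) = { d, n, t, y, ε }.

{ d, n, t, y, ε }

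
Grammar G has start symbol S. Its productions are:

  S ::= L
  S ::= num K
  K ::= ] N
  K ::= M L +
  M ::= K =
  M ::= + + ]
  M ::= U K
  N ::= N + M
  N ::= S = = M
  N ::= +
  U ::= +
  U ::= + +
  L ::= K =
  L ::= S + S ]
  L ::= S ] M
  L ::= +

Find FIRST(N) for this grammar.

From N ::= N + M: add FIRST(N) = { +, ], num }.
From N ::= S = = M: add FIRST(S) = { +, ], num }.
N ::= + contributes {+}.
Union: FIRST(N) = { +, ], num }.

{ +, ], num }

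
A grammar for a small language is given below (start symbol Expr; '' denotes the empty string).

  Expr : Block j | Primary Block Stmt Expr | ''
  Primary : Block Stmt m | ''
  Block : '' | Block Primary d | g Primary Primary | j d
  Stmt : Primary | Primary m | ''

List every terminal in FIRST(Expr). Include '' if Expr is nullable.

{ d, g, j, m, '' }

From Expr : Block j: Block nullable, take FIRST(Block) ∪ {j} = { d, g, j, m }.
From Expr : Primary Block Stmt Expr: Primary, Block, Stmt, Expr nullable, take FIRST(Primary) ∪ FIRST(Block) ∪ FIRST(Stmt) ∪ FIRST(Expr) = { d, g, j, m }; also '' since the whole RHS is nullable.
Expr : '' contributes ''.
Union: FIRST(Expr) = { d, g, j, m, '' }.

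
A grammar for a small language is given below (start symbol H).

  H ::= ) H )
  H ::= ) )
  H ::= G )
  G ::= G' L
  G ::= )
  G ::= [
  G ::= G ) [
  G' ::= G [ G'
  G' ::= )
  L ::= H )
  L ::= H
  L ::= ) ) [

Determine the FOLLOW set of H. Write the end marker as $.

{ $, ), [ }

H is the start symbol, so $ ∈ FOLLOW(H).
In H ::= ) H ): add FIRST()) = { ) }.
In L ::= H ): add FIRST()) = { ) }.
In L ::= H: H is at the end, add FOLLOW(L) = { ), [ }.
Union: FOLLOW(H) = { $, ), [ }.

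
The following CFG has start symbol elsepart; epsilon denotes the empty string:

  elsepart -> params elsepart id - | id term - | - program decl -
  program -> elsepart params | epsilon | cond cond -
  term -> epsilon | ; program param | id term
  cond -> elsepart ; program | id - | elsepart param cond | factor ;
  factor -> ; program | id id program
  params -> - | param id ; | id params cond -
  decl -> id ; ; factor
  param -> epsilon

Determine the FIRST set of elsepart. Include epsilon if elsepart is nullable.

{ -, id }

From elsepart -> params elsepart id -: add FIRST(params) = { -, id }.
elsepart -> id term - contributes {id}.
elsepart -> - program decl - contributes {-}.
Union: FIRST(elsepart) = { -, id }.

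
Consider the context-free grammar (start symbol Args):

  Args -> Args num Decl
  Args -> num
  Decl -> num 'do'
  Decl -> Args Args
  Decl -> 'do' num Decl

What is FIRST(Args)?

From Args -> Args num Decl: add FIRST(Args) = { num }.
Args -> num contributes {num}.
Union: FIRST(Args) = { num }.

{ num }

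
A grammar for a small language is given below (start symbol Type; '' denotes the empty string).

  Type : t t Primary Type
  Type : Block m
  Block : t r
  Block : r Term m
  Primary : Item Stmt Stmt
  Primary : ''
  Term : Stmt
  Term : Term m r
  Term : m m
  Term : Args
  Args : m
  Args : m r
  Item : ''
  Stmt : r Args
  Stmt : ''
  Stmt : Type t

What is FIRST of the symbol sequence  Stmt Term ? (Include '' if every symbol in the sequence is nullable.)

Add FIRST(Stmt)\{''} = { r, t }; Stmt is nullable, continue.
Add FIRST(Term)\{''} = { m, r, t }; Term is nullable, continue.
Every symbol is nullable, so include ''.

{ m, r, t, '' }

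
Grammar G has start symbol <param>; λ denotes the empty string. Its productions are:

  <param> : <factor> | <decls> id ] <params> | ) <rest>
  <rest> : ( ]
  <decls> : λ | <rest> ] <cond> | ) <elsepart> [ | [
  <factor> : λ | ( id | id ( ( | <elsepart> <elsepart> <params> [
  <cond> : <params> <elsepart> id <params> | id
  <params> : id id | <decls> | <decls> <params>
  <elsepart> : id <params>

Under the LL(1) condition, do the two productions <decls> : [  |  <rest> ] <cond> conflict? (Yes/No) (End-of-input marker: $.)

No

FIRST([) = { [ } and FIRST(<rest> ] <cond>) = { ( }.
The FIRST sets are disjoint and neither alternative is nullable — no conflict.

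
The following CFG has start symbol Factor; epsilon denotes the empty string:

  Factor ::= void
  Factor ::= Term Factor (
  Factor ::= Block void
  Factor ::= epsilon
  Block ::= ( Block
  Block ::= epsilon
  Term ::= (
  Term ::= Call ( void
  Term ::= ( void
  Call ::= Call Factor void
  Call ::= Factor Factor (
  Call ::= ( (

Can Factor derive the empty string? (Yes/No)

Factor has an epsilon-production, so Factor ⇒ epsilon.

Yes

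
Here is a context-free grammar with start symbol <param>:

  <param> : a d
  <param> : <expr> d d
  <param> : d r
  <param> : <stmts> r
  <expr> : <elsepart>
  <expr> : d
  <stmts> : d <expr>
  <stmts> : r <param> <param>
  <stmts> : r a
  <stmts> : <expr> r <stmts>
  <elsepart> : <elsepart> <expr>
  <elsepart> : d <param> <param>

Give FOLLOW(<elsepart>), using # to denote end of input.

In <expr> : <elsepart>: <elsepart> is at the end, add FOLLOW(<expr>) = { d, r }.
In <elsepart> : <elsepart> <expr>: add FIRST(<expr>) = { d }.
Union: FOLLOW(<elsepart>) = { d, r }.

{ d, r }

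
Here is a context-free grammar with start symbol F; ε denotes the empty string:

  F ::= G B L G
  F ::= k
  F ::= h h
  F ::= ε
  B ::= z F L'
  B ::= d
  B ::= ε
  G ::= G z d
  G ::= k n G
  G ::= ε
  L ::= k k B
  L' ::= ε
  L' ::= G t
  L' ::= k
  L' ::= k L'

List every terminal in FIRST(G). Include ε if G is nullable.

{ k, z, ε }

From G ::= G z d: G nullable, take FIRST(G) ∪ {z} = { k, z }.
G ::= k n G contributes {k}.
G ::= ε contributes ε.
Union: FIRST(G) = { k, z, ε }.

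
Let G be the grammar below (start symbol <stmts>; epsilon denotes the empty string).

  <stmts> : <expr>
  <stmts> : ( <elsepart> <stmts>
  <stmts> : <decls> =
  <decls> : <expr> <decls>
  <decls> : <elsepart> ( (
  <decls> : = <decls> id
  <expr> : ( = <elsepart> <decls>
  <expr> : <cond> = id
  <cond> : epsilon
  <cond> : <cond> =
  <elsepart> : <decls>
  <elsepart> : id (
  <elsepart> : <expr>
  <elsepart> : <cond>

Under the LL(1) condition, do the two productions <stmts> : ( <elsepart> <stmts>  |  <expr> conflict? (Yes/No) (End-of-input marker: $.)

Yes

FIRST(( <elsepart> <stmts>) = { ( } and FIRST(<expr>) = { (, = }.
Both contain (, so the two alternatives are not disjoint — LL(1) conflict.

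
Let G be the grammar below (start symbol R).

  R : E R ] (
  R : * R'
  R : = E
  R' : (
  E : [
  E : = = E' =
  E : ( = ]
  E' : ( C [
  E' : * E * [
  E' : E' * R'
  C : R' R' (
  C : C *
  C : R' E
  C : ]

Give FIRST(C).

{ (, ] }

From C : R' R' (: add FIRST(R') = { ( }.
From C : C *: add FIRST(C) = { (, ] }.
From C : R' E: add FIRST(R') = { ( }.
C : ] contributes {]}.
Union: FIRST(C) = { (, ] }.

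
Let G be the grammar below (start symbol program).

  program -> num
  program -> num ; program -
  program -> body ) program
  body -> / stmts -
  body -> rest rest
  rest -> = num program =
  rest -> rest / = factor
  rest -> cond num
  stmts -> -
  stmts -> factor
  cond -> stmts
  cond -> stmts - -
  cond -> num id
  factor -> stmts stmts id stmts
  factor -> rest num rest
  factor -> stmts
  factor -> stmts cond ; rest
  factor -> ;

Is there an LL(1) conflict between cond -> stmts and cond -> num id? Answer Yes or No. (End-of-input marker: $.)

Yes

FIRST(stmts) = { -, ;, =, num } and FIRST(num id) = { num }.
Both contain num, so the two alternatives are not disjoint — LL(1) conflict.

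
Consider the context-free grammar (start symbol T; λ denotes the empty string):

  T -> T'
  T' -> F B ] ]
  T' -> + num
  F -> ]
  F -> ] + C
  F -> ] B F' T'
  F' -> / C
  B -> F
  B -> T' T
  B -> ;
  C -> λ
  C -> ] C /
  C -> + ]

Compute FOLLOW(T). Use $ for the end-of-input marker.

{ $, /, ] }

T is the start symbol, so $ ∈ FOLLOW(T).
In B -> T' T: T is at the end, add FOLLOW(B) = { /, ] }.
Union: FOLLOW(T) = { $, /, ] }.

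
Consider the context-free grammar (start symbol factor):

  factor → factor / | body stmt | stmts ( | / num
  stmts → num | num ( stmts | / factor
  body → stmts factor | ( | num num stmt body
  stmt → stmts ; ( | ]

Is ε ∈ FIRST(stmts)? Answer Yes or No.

No nonterminal in this grammar is nullable.
No production of stmts has an RHS whose symbols are all nullable, so stmts is not nullable.

No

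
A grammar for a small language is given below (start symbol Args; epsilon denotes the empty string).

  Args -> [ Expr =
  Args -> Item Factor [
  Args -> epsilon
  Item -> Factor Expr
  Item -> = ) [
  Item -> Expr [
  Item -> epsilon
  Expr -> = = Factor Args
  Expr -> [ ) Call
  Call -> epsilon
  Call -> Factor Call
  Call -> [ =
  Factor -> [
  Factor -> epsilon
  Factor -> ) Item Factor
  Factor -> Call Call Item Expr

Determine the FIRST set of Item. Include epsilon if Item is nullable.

{ ), =, [, epsilon }

From Item -> Factor Expr: Factor nullable, take FIRST(Factor) ∪ FIRST(Expr) = { ), =, [ }.
Item -> = ) [ contributes {=}.
From Item -> Expr [: add FIRST(Expr) = { =, [ }.
Item -> epsilon contributes epsilon.
Union: FIRST(Item) = { ), =, [, epsilon }.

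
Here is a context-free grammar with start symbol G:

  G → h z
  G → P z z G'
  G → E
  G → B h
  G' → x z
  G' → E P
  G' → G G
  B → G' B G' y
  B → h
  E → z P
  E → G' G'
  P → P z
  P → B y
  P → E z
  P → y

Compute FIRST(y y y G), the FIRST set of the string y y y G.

y is a terminal; add {y} and stop.

{ y }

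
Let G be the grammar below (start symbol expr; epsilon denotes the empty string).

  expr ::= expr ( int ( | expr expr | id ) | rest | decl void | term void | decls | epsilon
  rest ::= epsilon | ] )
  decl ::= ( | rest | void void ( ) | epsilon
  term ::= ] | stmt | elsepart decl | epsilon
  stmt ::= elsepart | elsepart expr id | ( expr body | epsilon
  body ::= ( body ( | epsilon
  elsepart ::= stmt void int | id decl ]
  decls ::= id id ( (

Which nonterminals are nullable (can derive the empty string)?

Directly nullable (have an epsilon-production): expr, rest, decl, term, stmt, body.
No other nonterminal has a production whose RHS symbols are all nullable.

{ body, decl, expr, rest, stmt, term }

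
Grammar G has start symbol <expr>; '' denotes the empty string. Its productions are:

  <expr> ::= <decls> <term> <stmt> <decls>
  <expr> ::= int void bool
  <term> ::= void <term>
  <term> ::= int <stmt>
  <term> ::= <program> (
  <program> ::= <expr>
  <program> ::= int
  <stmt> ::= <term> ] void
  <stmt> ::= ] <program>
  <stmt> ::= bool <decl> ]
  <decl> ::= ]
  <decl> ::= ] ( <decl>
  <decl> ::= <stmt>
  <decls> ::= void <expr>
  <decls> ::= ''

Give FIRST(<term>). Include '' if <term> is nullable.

{ int, void }

<term> ::= void <term> contributes {void}.
<term> ::= int <stmt> contributes {int}.
From <term> ::= <program> (: add FIRST(<program>) = { int, void }.
Union: FIRST(<term>) = { int, void }.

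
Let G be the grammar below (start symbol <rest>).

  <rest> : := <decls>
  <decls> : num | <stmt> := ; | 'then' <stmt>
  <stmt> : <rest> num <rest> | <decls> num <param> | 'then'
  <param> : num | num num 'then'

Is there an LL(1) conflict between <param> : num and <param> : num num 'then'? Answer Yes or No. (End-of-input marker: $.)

FIRST(num) = { num } and FIRST(num num 'then') = { num }.
Both contain num, so the two alternatives are not disjoint — LL(1) conflict.

Yes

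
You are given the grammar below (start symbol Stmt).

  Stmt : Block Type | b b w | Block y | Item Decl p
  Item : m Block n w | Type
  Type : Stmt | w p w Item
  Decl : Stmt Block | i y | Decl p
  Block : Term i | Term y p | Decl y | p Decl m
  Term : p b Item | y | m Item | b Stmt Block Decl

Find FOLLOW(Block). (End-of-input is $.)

{ b, i, m, n, p, w, y }

In Stmt : Block Type: add FIRST(Type) = { b, i, m, p, w, y }.
In Stmt : Block y: add FIRST(y) = { y }.
In Item : m Block n w: add FIRST(n w) = { n }.
In Decl : Stmt Block: Block is at the end, add FOLLOW(Decl) = { i, m, p, y }.
In Term : b Stmt Block Decl: add FIRST(Decl) = { b, i, m, p, w, y }.
Union: FOLLOW(Block) = { b, i, m, n, p, w, y }.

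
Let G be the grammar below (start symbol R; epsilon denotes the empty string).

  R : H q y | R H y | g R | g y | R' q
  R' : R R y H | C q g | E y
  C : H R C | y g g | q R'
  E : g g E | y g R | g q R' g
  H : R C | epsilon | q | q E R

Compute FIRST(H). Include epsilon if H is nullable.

From H : R C: add FIRST(R) = { g, q, y }.
H : epsilon contributes epsilon.
H : q contributes {q}.
H : q E R contributes {q}.
Union: FIRST(H) = { g, q, y, epsilon }.

{ g, q, y, epsilon }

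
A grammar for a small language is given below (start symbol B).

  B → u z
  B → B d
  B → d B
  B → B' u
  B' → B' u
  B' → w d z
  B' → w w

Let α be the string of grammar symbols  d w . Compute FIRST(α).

d is a terminal; add {d} and stop.

{ d }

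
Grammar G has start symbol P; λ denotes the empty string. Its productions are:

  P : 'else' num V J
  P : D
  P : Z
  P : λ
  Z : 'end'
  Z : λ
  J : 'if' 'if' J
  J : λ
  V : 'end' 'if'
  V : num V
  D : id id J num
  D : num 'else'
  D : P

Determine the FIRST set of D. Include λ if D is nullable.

D : id id J num contributes {id}.
D : num 'else' contributes {num}.
From D : P: add FIRST(P) = { 'else', 'end', id, num, λ } (including λ since P is nullable).
Union: FIRST(D) = { 'else', 'end', id, num, λ }.

{ 'else', 'end', id, num, λ }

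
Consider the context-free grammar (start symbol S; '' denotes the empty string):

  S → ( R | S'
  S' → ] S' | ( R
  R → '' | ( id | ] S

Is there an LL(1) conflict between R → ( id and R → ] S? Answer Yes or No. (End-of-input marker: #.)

FIRST(( id) = { ( } and FIRST(] S) = { ] }.
The FIRST sets are disjoint and neither alternative is nullable — no conflict.

No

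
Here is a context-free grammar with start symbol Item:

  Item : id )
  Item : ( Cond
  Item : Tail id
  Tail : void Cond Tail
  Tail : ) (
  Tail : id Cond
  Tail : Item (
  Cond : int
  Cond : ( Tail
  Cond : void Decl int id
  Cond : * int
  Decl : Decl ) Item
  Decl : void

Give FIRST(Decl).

From Decl : Decl ) Item: add FIRST(Decl) = { void }.
Decl : void contributes {void}.
Union: FIRST(Decl) = { void }.

{ void }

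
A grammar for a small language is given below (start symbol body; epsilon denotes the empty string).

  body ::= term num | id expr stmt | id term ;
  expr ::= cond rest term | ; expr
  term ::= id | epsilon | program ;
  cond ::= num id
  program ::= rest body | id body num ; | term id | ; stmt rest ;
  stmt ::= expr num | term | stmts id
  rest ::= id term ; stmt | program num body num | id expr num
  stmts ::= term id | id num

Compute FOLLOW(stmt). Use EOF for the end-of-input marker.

In body ::= id expr stmt: stmt is at the end, add FOLLOW(body) = { EOF, ;, num }.
In program ::= ; stmt rest ;: add FIRST(rest ;) = { ;, id }.
In rest ::= id term ; stmt: stmt is at the end, add FOLLOW(rest) = { EOF, ;, id, num }.
Union: FOLLOW(stmt) = { EOF, ;, id, num }.

{ EOF, ;, id, num }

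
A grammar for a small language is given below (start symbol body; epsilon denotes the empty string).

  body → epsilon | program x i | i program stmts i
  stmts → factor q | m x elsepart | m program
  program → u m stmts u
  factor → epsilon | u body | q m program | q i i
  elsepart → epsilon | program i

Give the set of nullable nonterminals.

{ body, elsepart, factor }

Directly nullable (have an epsilon-production): body, factor, elsepart.
No other nonterminal has a production whose RHS symbols are all nullable.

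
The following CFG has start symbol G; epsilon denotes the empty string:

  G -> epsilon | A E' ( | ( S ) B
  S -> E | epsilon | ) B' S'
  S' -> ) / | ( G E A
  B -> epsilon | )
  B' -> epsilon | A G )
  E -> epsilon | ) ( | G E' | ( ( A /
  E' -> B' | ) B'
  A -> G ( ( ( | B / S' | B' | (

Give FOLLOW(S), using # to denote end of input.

In G -> ( S ) B: add FIRST() B) = { ) }.
Union: FOLLOW(S) = { ) }.

{ ) }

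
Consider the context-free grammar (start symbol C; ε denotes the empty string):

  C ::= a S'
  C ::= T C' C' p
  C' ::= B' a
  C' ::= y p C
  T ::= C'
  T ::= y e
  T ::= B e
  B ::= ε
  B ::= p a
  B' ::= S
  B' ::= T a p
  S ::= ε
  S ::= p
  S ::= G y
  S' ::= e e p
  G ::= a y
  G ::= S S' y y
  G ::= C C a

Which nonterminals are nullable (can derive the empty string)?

{ B, B', S }

Directly nullable (have an ε-production): B, S.
B' ::= S with every symbol nullable, so B' is nullable.
No other nonterminal has a production whose RHS symbols are all nullable.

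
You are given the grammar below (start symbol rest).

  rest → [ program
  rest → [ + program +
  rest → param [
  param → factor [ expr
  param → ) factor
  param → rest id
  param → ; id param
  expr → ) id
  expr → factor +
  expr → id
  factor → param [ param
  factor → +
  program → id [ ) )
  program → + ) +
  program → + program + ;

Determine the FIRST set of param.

From param → factor [ expr: add FIRST(factor) = { ), +, ;, [ }.
param → ) factor contributes {)}.
From param → rest id: add FIRST(rest) = { ), +, ;, [ }.
param → ; id param contributes {;}.
Union: FIRST(param) = { ), +, ;, [ }.

{ ), +, ;, [ }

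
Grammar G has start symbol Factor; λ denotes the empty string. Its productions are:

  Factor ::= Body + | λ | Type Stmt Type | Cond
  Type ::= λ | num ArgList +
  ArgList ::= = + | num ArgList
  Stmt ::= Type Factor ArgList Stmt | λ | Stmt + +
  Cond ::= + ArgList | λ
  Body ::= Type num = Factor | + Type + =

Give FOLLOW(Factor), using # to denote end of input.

{ #, +, =, num }

Factor is the start symbol, so # ∈ FOLLOW(Factor).
In Stmt ::= Type Factor ArgList Stmt: add FIRST(ArgList Stmt) = { =, num }.
In Body ::= Type num = Factor: Factor is at the end, add FOLLOW(Body) = { + }.
Union: FOLLOW(Factor) = { #, +, =, num }.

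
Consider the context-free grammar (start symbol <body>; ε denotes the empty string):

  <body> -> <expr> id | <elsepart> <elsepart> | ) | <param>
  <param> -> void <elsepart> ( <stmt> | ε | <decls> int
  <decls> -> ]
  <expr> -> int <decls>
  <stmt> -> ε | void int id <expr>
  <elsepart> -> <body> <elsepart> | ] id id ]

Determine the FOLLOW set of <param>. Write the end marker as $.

{ $, ), ], int, void }

In <body> -> <param>: <param> is at the end, add FOLLOW(<body>) = { $, ), ], int, void }.
Union: FOLLOW(<param>) = { $, ), ], int, void }.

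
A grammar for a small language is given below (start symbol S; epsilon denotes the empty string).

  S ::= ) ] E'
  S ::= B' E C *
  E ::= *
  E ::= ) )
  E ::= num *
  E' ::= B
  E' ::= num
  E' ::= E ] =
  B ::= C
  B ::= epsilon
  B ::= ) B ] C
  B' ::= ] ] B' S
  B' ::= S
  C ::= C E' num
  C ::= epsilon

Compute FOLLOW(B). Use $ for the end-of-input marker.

In E' ::= B: B is at the end, add FOLLOW(E') = { $, ), *, ], num }.
In B ::= ) B ] C: add FIRST(] C) = { ] }.
Union: FOLLOW(B) = { $, ), *, ], num }.

{ $, ), *, ], num }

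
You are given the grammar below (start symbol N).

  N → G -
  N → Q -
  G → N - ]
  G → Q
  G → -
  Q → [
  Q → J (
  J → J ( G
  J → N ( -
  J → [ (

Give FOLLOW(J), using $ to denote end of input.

In Q → J (: add FIRST(() = { ( }.
In J → J ( G: add FIRST(( G) = { ( }.
Union: FOLLOW(J) = { ( }.

{ ( }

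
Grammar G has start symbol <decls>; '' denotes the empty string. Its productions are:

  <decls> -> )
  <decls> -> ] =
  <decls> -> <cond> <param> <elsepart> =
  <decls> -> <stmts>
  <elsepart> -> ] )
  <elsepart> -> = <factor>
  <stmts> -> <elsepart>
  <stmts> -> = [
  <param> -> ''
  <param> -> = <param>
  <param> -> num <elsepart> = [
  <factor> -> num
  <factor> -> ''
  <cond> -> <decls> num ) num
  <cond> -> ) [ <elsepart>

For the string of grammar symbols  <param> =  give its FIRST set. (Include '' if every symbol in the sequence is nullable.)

{ =, num }

Add FIRST(<param>)\{''} = { =, num }; <param> is nullable, continue.
= is a terminal; add {=} and stop.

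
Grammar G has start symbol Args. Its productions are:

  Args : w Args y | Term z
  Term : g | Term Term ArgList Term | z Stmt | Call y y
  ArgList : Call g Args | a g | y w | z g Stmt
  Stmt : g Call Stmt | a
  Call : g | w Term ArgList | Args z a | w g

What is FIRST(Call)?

{ g, w, z }

Call : g contributes {g}.
Call : w Term ArgList contributes {w}.
From Call : Args z a: add FIRST(Args) = { g, w, z }.
Call : w g contributes {w}.
Union: FIRST(Call) = { g, w, z }.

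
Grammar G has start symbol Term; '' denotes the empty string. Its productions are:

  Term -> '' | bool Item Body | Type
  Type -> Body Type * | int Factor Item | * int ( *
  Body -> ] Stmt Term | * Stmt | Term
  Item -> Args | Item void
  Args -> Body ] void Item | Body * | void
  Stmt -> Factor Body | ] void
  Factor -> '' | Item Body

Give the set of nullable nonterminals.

{ Body, Factor, Stmt, Term }

Directly nullable (have an ''-production): Term, Factor.
Body -> Term with every symbol nullable, so Body is nullable.
Stmt -> Factor Body with every symbol nullable, so Stmt is nullable.
No other nonterminal has a production whose RHS symbols are all nullable.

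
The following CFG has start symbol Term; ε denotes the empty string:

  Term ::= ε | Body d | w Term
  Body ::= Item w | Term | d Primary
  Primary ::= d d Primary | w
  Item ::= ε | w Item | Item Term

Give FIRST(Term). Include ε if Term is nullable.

Term ::= ε contributes ε.
From Term ::= Body d: Body nullable, take FIRST(Body) ∪ {d} = { d, w }.
Term ::= w Term contributes {w}.
Union: FIRST(Term) = { d, w, ε }.

{ d, w, ε }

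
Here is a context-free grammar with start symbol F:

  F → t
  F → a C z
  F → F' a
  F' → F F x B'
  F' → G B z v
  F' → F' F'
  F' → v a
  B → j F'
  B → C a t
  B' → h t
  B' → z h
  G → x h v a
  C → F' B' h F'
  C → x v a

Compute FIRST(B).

B → j F' contributes {j}.
From B → C a t: add FIRST(C) = { a, t, v, x }.
Union: FIRST(B) = { a, j, t, v, x }.

{ a, j, t, v, x }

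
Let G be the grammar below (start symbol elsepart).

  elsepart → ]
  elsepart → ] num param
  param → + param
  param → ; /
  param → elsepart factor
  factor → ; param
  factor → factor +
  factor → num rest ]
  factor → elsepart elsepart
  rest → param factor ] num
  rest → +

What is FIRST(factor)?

{ ;, ], num }

factor → ; param contributes {;}.
From factor → factor +: add FIRST(factor) = { ;, ], num }.
factor → num rest ] contributes {num}.
From factor → elsepart elsepart: add FIRST(elsepart) = { ] }.
Union: FIRST(factor) = { ;, ], num }.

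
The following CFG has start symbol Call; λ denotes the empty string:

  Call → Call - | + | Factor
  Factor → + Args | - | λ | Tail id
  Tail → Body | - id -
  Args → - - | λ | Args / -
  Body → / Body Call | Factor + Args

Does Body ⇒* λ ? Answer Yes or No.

No

Nullable nonterminals: Args, Call, Factor.
No production of Body has an RHS whose symbols are all nullable, so Body is not nullable.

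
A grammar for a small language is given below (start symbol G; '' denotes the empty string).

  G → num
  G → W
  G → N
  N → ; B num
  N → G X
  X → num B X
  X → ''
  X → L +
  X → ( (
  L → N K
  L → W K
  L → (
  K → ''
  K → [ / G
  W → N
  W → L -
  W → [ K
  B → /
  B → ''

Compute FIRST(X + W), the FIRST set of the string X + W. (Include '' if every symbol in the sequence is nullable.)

{ (, +, ;, [, num }

Add FIRST(X)\{''} = { (, ;, [, num }; X is nullable, continue.
+ is a terminal; add {+} and stop.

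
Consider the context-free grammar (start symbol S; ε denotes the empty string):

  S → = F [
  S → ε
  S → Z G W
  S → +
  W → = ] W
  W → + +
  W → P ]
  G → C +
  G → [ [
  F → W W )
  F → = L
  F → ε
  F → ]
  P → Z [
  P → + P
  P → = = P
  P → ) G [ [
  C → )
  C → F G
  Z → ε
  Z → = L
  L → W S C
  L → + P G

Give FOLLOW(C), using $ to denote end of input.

In G → C +: add FIRST(+) = { + }.
In L → W S C: C is at the end, add FOLLOW(L) = { ), +, =, [, ] }.
Union: FOLLOW(C) = { ), +, =, [, ] }.

{ ), +, =, [, ] }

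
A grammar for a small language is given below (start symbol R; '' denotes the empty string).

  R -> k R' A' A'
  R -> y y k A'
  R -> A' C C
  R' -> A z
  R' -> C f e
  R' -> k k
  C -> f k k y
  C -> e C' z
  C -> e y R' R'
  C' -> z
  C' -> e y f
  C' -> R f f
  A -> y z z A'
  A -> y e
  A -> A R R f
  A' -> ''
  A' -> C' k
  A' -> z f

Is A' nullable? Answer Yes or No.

Yes

A' has an ''-production, so A' ⇒ ''.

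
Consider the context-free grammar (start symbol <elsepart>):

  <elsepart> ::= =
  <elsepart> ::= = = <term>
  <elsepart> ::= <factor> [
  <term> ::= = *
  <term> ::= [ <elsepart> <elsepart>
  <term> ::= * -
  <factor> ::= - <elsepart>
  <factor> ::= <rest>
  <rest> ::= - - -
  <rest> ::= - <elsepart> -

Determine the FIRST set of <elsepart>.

<elsepart> ::= = contributes {=}.
<elsepart> ::= = = <term> contributes {=}.
From <elsepart> ::= <factor> [: add FIRST(<factor>) = { - }.
Union: FIRST(<elsepart>) = { -, = }.

{ -, = }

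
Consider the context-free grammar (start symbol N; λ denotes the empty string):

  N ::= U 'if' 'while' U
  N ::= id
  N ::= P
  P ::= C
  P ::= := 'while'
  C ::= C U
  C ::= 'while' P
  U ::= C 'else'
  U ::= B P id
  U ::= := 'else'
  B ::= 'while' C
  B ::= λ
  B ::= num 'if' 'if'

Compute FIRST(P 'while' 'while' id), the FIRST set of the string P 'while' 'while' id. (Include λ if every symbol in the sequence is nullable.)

Add FIRST(P) = { 'while', := }; P is not nullable, stop.

{ 'while', := }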